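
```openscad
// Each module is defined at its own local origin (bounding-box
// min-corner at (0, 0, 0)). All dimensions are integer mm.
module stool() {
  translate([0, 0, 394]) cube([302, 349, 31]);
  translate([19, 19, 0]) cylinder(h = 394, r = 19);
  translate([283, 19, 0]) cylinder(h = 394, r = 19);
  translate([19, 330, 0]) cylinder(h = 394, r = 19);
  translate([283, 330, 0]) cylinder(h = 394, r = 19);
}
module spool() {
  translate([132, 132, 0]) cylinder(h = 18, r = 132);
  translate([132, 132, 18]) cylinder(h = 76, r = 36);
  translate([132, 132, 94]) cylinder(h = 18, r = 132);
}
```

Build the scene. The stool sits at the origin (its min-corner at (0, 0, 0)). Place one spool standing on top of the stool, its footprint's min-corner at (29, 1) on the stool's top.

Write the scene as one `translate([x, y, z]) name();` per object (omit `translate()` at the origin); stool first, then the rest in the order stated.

stool();
translate([29, 1, 425]) spool();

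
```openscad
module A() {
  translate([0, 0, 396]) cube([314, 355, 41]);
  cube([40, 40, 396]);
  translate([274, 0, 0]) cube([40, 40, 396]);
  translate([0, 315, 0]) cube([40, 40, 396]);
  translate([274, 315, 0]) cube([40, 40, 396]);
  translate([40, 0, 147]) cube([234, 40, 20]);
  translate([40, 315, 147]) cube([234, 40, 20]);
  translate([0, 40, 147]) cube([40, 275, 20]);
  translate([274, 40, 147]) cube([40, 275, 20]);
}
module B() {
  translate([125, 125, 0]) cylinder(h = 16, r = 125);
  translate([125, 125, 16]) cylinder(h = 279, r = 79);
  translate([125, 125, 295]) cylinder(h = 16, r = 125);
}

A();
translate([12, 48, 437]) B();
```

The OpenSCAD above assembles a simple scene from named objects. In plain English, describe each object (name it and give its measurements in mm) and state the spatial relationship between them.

A is a four-legged stool. The seat is 314×355 mm, 41 mm thick, top at z = 437 mm. It stands on four square legs, each 40×40 mm in cross-section, from z = 0 to the seat underside, each flush with a corner of the seat. Four stretchers, 40 mm wide and 20 mm tall, connect adjacent legs with their undersides at z = 147 mm, each running between the inner faces of the legs it joins and aligned with the legs' outer faces on the other axis.

B is a spool: two coaxial disc flanges of radius 125 mm and thickness 16 mm, joined by a core cylinder of radius 79 mm and height 279 mm. The lower flange rests on z = 0 and the three cylinders share a vertical axis.

The spool is on top of the stool.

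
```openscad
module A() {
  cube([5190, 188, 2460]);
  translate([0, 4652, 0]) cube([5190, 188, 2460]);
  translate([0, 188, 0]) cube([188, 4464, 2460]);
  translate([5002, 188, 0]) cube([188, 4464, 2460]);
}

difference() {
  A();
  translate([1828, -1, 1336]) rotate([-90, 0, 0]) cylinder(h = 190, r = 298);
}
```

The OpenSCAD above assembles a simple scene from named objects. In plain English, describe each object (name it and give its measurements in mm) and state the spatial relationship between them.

A is a box-shaped house frame (walls only): outside footprint 5190×4840 mm, wall height 2460 mm, wall thickness 188 mm. The two y-facing walls run the full x-width; the two x-facing walls fit between the inner faces of the y-facing walls.

The house frame has a circular hole of radius 298 mm through its front wall, centred at (x = 1828, z = 1336).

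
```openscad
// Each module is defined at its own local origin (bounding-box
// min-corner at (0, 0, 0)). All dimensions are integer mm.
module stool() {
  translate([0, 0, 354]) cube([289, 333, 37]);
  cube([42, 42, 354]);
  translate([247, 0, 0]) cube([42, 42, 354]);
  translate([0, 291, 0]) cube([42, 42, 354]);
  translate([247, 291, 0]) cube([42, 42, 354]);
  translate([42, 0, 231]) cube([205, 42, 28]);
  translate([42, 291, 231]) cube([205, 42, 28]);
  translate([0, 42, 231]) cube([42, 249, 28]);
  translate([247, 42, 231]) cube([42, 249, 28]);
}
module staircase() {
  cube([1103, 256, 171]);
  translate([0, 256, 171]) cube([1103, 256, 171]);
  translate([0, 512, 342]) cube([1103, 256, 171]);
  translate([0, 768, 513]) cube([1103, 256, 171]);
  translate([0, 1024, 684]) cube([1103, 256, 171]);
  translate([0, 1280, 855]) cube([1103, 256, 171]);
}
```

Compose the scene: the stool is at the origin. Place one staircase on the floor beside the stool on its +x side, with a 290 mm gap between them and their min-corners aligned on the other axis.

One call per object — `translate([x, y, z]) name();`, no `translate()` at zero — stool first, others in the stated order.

stool();
translate([579, 0, 0]) staircase();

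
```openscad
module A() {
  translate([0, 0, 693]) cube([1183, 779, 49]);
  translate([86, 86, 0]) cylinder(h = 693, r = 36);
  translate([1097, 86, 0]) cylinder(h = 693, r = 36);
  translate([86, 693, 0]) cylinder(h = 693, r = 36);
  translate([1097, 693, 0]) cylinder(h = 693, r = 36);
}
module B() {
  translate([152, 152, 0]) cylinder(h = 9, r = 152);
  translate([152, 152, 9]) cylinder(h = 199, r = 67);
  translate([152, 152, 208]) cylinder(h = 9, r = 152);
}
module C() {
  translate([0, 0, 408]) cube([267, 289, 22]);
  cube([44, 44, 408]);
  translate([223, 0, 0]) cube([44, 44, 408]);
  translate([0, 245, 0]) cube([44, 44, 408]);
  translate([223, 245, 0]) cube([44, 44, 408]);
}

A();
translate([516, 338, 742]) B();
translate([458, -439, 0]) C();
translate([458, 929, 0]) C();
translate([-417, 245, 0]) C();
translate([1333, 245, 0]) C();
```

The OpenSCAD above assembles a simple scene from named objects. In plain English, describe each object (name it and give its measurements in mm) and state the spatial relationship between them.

A is a rectangular dining table. The top is 1183×779×49 mm with its upper surface at z = 742 mm. It stands on four round legs of 72 mm diameter, each leg's bounding box inset 50 mm from the nearest pair of top edges, running from the floor to the underside of the top.

B is a spool: two coaxial disc flanges of radius 152 mm and thickness 9 mm, joined by a core cylinder of radius 67 mm and height 199 mm. The lower flange rests on z = 0 and the three cylinders share a vertical axis.

C is a simple wooden stool: a rectangular seat 267 mm (x) by 289 mm (y), 22 mm thick, top face at z = 430 mm, on four square legs, each 44×44 mm in cross-section. The legs rest on z = 0, each flush with a corner of the seat.

The spool is on top of the table. Four stools sit around the table at the −y, +y, −x, +x sides.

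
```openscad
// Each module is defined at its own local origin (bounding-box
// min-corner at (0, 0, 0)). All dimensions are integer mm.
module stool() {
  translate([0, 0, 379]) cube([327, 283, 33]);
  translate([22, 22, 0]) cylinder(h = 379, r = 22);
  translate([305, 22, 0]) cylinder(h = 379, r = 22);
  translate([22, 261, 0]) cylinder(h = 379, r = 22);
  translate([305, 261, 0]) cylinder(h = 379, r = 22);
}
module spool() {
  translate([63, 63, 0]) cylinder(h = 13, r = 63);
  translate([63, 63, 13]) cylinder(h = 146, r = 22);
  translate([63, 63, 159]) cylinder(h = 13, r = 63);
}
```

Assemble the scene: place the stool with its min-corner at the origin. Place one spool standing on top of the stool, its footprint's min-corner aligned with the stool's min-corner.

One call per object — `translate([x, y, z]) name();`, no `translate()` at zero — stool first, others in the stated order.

stool();
translate([0, 0, 412]) spool();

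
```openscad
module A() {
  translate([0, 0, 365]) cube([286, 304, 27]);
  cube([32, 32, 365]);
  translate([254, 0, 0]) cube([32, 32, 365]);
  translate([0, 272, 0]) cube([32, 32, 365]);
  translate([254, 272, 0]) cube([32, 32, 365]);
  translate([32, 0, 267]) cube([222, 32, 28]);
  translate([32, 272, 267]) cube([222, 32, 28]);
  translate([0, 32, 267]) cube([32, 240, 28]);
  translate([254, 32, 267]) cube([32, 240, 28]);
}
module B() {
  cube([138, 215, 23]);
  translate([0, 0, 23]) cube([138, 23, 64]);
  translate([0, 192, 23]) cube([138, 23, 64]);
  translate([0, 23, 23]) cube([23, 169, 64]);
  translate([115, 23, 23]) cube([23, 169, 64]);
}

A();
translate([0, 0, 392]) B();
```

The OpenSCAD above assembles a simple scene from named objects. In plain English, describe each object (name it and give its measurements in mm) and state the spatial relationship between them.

A is a four-legged stool. The seat is a 286×304×27 mm slab whose top surface is at z = 392 mm; four square legs, each 32×32 mm in cross-section, run from the floor (z = 0) to the underside of the seat, each flush with a corner of the seat. Four stretchers, 32 mm wide and 28 mm tall, connect adjacent legs with their undersides at z = 267 mm, each running between the inner faces of the legs it joins and aligned with the legs' outer faces on the other axis.

B is an open-topped rectangular box: outside dimensions 138×215×87 mm, with a uniform wall and base thickness of 23 mm. The base is a full 138×215 slab on the floor; four walls sit on top of the base. The front and back walls (the −y and +y sides) span the full width; the two side walls fit between them.

The open box is on top of the stool.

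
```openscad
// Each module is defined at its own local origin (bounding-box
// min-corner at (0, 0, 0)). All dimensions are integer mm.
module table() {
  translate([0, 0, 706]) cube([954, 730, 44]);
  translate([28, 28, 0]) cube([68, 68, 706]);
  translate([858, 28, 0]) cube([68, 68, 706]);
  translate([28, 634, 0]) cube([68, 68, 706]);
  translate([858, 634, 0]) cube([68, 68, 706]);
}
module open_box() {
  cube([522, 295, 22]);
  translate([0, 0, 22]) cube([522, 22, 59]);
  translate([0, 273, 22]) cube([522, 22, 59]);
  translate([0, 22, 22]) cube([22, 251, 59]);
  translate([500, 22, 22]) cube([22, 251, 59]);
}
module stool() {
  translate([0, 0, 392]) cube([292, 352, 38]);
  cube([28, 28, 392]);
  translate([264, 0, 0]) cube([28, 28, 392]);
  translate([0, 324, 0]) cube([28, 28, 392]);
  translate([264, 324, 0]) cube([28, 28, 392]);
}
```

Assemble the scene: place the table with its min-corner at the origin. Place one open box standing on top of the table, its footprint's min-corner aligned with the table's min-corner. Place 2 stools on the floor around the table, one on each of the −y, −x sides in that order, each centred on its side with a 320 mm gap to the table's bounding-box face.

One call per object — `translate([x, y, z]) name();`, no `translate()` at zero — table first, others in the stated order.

table();
translate([0, 0, 750]) open_box();
translate([331, -672, 0]) stool();
translate([-612, 189, 0]) stool();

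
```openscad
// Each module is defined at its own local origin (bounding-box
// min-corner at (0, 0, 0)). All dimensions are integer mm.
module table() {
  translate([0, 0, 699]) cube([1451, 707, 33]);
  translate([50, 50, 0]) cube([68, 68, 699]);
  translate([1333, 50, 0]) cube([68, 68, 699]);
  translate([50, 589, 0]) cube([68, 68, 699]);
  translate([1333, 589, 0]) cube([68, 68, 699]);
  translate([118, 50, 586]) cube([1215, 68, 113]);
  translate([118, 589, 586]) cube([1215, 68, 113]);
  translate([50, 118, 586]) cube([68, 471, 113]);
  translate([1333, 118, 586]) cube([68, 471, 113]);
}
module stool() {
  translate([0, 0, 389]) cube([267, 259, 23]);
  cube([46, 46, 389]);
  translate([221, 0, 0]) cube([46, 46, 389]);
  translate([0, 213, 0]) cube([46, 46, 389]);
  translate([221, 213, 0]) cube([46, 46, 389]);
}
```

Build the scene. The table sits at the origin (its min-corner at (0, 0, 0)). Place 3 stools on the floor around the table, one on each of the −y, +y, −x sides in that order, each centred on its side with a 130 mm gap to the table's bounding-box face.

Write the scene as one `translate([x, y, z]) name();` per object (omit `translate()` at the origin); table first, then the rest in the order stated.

table();
translate([592, -389, 0]) stool();
translate([592, 837, 0]) stool();
translate([-397, 224, 0]) stool();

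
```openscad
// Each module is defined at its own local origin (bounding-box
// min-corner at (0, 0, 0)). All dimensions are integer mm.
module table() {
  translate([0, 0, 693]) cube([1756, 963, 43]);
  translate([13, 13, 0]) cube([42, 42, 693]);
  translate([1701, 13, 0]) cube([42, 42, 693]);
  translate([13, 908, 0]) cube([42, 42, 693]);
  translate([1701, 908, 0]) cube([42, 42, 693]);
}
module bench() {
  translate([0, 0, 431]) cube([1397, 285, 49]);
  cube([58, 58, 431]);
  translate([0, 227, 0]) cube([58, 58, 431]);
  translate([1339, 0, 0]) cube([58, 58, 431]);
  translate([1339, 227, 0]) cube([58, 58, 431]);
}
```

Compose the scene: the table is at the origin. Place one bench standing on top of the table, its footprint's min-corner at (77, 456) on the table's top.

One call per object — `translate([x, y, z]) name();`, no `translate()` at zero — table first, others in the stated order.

table();
translate([77, 456, 736]) bench();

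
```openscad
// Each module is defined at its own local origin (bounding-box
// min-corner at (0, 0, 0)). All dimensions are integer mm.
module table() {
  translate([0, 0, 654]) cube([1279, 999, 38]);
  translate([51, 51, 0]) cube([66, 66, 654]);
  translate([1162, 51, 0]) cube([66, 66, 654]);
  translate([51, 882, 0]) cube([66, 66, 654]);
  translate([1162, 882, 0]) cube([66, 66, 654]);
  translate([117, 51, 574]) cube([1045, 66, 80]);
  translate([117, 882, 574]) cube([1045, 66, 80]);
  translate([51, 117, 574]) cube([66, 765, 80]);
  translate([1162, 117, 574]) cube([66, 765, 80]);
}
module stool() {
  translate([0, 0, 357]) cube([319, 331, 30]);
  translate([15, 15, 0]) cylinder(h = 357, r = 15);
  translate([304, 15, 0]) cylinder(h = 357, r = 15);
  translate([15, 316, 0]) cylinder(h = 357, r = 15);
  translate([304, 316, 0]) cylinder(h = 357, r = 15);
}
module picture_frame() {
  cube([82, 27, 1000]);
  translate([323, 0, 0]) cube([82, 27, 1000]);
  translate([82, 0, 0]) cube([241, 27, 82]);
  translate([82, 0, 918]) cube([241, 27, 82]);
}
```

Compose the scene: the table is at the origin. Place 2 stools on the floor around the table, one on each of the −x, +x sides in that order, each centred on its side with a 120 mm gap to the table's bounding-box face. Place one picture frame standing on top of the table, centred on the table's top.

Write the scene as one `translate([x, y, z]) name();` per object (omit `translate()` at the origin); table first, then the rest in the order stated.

table();
translate([-439, 334, 0]) stool();
translate([1399, 334, 0]) stool();
translate([437, 486, 692]) picture_frame();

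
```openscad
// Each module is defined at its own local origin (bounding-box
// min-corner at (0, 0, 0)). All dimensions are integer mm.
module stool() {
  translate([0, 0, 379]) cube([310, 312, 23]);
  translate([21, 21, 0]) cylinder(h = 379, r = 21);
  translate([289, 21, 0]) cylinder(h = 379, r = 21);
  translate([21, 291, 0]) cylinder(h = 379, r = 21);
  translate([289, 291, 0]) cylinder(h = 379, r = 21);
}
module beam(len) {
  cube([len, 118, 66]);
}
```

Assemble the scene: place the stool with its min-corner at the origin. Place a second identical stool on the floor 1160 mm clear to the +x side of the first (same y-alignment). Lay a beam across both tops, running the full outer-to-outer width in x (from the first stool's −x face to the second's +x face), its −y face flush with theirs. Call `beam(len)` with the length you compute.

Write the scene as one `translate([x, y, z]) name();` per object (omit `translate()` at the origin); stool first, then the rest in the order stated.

stool();
translate([1470, 0, 0]) stool();
translate([0, 0, 402]) beam(1780);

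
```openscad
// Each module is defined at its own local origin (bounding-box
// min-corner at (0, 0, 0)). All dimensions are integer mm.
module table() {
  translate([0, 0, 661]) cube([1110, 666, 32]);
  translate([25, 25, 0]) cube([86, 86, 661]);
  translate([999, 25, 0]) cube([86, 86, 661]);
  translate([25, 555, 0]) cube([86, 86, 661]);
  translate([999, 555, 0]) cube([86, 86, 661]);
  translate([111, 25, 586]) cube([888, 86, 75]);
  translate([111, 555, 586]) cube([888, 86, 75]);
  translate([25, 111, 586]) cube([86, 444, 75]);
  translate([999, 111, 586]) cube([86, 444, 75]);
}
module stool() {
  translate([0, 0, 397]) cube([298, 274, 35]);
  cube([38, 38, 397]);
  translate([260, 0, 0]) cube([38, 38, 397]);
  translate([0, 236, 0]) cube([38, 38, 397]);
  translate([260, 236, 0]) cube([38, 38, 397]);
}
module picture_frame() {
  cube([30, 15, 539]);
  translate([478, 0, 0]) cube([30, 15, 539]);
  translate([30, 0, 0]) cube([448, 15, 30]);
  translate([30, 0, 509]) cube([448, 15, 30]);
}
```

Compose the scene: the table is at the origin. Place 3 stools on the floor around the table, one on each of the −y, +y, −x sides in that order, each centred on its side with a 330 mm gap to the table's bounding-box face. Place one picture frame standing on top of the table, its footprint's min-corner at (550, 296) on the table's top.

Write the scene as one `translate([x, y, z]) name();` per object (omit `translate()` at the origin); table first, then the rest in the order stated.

table();
translate([406, -604, 0]) stool();
translate([406, 996, 0]) stool();
translate([-628, 196, 0]) stool();
translate([550, 296, 693]) picture_frame();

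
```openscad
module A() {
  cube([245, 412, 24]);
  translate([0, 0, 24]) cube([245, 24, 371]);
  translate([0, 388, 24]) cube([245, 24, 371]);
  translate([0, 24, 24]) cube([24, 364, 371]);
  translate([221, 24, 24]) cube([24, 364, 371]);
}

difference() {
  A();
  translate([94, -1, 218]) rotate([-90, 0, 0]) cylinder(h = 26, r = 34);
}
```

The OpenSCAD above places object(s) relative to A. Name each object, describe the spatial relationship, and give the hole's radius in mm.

The subtracted cylinder has r = 34 mm.

A is an open box. The open box has a circular hole through its front wall. The hole's radius is 34 mm.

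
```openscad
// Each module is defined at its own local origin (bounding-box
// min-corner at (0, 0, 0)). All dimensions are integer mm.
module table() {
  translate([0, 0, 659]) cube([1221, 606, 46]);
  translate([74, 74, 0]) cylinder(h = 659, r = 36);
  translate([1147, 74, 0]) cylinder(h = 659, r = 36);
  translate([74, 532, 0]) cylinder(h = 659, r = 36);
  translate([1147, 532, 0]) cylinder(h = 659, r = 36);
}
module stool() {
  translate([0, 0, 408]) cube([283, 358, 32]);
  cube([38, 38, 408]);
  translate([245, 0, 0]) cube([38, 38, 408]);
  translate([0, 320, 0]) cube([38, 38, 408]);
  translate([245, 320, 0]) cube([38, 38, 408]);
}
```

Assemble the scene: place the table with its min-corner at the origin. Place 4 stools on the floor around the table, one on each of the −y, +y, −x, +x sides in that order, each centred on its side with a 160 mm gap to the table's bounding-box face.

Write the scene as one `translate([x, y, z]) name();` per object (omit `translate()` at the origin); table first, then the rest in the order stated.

table();
translate([469, -518, 0]) stool();
translate([469, 766, 0]) stool();
translate([-443, 124, 0]) stool();
translate([1381, 124, 0]) stool();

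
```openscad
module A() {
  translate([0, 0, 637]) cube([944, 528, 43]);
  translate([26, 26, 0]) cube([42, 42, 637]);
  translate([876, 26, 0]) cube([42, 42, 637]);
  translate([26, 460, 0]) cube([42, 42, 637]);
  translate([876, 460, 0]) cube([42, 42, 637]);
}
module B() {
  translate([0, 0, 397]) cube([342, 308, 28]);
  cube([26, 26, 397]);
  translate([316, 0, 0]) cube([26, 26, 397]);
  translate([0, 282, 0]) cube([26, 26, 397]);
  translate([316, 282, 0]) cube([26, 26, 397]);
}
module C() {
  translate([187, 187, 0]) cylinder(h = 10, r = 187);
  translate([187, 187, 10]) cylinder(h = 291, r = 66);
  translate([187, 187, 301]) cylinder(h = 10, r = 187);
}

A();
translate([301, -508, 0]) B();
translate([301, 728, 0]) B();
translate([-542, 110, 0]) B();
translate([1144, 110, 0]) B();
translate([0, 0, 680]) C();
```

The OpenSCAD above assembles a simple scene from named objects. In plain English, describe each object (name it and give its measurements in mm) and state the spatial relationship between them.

A is a table with a 944×528 mm rectangular top, 43 mm thick, top surface at z = 680 mm, supported by four 42×42 mm square legs, each inset 26 mm from the nearest pair of top edges, running from the floor.

B is a simple wooden stool: a rectangular seat 342 mm (x) by 308 mm (y), 28 mm thick, top face at z = 425 mm, on four square legs, each 26×26 mm in cross-section. The legs rest on z = 0, each flush with a corner of the seat.

C is a spool: two coaxial disc flanges of radius 187 mm and thickness 10 mm, joined by a core cylinder of radius 66 mm and height 291 mm. The lower flange rests on z = 0 and the three cylinders share a vertical axis.

Four stools sit around the table at the −y, +y, −x, +x sides. The spool is on top of the table.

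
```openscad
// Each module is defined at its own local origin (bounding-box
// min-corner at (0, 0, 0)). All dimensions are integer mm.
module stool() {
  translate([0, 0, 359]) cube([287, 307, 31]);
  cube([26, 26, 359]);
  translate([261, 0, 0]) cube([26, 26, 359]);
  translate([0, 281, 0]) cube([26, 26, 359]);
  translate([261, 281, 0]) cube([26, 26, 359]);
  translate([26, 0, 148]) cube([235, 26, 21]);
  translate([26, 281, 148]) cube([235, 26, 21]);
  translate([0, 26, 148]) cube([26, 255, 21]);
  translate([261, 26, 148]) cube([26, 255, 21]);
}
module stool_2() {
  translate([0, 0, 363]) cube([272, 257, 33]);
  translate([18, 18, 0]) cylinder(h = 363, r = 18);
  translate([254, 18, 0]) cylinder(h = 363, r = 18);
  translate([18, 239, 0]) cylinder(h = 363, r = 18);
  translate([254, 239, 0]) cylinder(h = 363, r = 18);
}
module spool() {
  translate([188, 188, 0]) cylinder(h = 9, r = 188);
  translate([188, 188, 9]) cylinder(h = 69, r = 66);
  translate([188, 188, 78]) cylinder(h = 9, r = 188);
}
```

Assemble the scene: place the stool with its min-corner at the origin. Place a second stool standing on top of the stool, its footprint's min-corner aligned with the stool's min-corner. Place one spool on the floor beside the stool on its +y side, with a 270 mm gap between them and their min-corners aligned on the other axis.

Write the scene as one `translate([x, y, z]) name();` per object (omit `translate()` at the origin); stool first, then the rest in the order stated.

stool();
translate([0, 0, 390]) stool_2();
translate([0, 577, 0]) spool();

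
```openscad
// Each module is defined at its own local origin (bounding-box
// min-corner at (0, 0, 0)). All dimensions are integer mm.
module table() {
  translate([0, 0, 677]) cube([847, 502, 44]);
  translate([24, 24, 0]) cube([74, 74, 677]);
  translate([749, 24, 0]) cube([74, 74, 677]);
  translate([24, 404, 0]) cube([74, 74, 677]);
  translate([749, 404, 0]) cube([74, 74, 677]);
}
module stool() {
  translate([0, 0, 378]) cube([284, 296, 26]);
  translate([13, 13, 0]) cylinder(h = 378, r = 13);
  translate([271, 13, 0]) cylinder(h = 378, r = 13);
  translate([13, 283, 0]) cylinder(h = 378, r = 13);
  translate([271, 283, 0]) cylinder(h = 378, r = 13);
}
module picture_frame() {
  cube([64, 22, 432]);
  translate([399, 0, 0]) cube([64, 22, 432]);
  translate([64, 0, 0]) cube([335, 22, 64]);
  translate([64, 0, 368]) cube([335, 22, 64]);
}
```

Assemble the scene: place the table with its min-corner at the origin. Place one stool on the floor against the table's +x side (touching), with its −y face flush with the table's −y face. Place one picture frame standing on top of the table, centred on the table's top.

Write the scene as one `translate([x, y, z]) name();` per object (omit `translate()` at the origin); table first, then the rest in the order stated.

table();
translate([847, 0, 0]) stool();
translate([192, 240, 721]) picture_frame();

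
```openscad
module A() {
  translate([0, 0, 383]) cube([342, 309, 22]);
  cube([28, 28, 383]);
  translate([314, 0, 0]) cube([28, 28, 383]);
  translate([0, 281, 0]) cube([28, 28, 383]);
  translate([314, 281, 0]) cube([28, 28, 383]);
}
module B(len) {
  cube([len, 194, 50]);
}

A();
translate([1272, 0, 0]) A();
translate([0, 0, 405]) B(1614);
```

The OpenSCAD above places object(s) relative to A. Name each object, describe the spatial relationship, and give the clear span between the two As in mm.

Second stool starts at x = 1272; first ends at x = 342; clear span = 1272 − 342 = 930 mm.

A is a stool. B is a beam. A beam spans the tops of two stools. The clear span between the two stools is 930 mm.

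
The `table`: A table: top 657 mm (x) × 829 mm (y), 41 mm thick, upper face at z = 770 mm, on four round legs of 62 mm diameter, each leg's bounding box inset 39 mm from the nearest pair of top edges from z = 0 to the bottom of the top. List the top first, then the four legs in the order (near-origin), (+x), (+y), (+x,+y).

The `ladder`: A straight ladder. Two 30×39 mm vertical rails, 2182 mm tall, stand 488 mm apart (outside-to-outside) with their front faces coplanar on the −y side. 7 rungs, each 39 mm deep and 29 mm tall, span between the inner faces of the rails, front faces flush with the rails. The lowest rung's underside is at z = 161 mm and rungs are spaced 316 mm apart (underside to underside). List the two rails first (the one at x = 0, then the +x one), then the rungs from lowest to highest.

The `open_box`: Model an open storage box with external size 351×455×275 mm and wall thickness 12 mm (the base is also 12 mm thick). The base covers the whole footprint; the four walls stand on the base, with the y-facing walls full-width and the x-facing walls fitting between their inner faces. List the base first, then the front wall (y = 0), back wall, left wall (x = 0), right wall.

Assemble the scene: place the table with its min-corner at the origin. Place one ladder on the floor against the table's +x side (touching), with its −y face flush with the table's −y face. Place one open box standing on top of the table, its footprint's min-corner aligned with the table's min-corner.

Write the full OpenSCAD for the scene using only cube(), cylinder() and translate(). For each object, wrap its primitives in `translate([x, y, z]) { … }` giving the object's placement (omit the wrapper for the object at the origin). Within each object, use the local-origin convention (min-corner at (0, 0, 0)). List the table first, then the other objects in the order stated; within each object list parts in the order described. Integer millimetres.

translate([0, 0, 729]) cube([657, 829, 41]);
translate([70, 70, 0]) cylinder(h = 729, r = 31);
translate([587, 70, 0]) cylinder(h = 729, r = 31);
translate([70, 759, 0]) cylinder(h = 729, r = 31);
translate([587, 759, 0]) cylinder(h = 729, r = 31);
translate([657, 0, 0]) {
  cube([30, 39, 2182]);
  translate([458, 0, 0]) cube([30, 39, 2182]);
  translate([30, 0, 161]) cube([428, 39, 29]);
  translate([30, 0, 477]) cube([428, 39, 29]);
  translate([30, 0, 793]) cube([428, 39, 29]);
  translate([30, 0, 1109]) cube([428, 39, 29]);
  translate([30, 0, 1425]) cube([428, 39, 29]);
  translate([30, 0, 1741]) cube([428, 39, 29]);
  translate([30, 0, 2057]) cube([428, 39, 29]);
}
translate([0, 0, 770]) {
  cube([351, 455, 12]);
  translate([0, 0, 12]) cube([351, 12, 263]);
  translate([0, 443, 12]) cube([351, 12, 263]);
  translate([0, 12, 12]) cube([12, 431, 263]);
  translate([339, 12, 12]) cube([12, 431, 263]);
}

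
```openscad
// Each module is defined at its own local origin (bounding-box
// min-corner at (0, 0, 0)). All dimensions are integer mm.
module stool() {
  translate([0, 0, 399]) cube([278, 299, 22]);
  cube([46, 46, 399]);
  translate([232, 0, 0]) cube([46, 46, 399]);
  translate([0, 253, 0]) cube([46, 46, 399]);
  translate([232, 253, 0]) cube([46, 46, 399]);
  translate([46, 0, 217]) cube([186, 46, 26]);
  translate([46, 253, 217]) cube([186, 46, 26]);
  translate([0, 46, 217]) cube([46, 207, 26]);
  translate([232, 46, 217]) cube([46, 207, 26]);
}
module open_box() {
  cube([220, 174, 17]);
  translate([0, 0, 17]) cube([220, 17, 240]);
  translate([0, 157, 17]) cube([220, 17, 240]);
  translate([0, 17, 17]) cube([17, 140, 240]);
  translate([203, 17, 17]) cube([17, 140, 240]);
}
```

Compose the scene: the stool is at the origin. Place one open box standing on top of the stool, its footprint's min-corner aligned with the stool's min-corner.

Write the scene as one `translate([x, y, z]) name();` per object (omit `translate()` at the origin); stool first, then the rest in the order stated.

stool();
translate([0, 0, 421]) open_box();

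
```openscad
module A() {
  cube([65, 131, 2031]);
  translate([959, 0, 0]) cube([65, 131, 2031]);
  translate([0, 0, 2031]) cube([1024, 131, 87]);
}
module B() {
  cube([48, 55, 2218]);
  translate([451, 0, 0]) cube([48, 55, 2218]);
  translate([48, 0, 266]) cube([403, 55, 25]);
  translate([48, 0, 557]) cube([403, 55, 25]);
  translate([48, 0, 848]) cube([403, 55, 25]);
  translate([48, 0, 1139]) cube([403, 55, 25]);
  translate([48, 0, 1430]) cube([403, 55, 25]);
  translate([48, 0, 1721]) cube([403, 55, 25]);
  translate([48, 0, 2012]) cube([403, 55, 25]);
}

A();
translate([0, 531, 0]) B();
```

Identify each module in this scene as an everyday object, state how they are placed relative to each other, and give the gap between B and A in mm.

A is a door frame. B is a ladder. The ladder is on the floor beside the door frame on its +y side. The gap between the ladder and the door frame is 400 mm.

The ladder's nearest face is 400 mm from the door frame's +y face.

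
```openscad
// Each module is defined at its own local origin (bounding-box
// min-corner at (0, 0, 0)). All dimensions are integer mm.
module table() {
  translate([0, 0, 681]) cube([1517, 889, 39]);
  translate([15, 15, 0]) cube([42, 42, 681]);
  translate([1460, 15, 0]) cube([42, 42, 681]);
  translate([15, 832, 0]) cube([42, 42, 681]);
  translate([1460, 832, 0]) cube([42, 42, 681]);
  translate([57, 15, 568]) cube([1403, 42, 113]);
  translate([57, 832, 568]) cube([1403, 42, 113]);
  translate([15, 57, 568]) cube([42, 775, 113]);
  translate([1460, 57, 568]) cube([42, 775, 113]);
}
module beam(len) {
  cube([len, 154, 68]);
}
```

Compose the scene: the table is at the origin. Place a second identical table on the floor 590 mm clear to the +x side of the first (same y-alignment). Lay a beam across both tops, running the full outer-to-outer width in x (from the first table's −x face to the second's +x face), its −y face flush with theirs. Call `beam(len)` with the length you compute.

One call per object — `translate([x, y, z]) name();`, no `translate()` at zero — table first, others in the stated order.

table();
translate([2107, 0, 0]) table();
translate([0, 0, 720]) beam(3624);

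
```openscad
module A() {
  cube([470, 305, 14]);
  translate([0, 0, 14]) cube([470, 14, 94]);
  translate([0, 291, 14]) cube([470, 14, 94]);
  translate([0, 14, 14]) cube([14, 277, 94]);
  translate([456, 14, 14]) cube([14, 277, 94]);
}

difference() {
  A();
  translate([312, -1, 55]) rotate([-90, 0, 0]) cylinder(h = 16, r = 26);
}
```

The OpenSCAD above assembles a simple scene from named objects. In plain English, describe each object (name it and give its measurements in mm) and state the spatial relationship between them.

A is an open-topped rectangular box: outside dimensions 470×305×108 mm, with a uniform wall and base thickness of 14 mm. The base is a full 470×305 slab on the floor; four walls sit on top of the base. The front and back walls (the −y and +y sides) span the full width; the two side walls fit between them.

The open box has a circular hole of radius 26 mm through its front wall, centred at (x = 312, z = 55).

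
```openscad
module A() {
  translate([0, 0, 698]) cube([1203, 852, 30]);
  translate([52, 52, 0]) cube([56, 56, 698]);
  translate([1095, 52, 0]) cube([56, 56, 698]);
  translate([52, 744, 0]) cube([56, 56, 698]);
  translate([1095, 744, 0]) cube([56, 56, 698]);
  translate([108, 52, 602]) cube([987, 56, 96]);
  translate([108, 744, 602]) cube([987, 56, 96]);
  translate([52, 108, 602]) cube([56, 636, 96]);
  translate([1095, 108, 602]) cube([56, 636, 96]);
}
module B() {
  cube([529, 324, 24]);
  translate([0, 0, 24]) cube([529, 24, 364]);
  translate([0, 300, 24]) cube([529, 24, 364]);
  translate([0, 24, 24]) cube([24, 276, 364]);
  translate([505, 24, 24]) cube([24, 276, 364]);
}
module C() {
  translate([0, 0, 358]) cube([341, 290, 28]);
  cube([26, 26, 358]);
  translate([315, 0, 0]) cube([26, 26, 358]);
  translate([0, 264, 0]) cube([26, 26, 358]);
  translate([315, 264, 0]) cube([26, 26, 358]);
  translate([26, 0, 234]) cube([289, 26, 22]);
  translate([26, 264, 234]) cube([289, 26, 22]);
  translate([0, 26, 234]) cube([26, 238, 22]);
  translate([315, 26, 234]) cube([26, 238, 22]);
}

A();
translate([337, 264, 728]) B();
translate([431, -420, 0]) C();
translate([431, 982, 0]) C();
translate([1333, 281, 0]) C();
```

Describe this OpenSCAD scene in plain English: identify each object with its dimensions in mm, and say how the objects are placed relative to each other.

A is a table with a 1203×852 mm rectangular top, 30 mm thick, top surface at z = 728 mm, supported by four 56×56 mm square legs, each inset 52 mm from the nearest pair of top edges, running from the floor. Four apron rails, 56 mm thick and 96 mm tall, run between adjacent legs with their top edges flush with the underside of the top and their outer faces flush with the legs' outer faces.

B is an open storage box with external size 529×324×388 mm and wall thickness 24 mm (the base is also 24 mm thick). The base covers the whole footprint; the four walls stand on the base, with the y-facing walls full-width and the x-facing walls fitting between their inner faces.

C is a four-legged stool. The seat is a 341×290×28 mm slab whose top surface is at z = 386 mm; four square legs, each 26×26 mm in cross-section, run from the floor (z = 0) to the underside of the seat, each flush with a corner of the seat. Four stretchers, 26 mm wide and 22 mm tall, connect adjacent legs with their undersides at z = 234 mm, each running between the inner faces of the legs it joins and aligned with the legs' outer faces on the other axis.

The open box is on top of the table, centred. Three stools sit around the table at the −y, +y, +x sides.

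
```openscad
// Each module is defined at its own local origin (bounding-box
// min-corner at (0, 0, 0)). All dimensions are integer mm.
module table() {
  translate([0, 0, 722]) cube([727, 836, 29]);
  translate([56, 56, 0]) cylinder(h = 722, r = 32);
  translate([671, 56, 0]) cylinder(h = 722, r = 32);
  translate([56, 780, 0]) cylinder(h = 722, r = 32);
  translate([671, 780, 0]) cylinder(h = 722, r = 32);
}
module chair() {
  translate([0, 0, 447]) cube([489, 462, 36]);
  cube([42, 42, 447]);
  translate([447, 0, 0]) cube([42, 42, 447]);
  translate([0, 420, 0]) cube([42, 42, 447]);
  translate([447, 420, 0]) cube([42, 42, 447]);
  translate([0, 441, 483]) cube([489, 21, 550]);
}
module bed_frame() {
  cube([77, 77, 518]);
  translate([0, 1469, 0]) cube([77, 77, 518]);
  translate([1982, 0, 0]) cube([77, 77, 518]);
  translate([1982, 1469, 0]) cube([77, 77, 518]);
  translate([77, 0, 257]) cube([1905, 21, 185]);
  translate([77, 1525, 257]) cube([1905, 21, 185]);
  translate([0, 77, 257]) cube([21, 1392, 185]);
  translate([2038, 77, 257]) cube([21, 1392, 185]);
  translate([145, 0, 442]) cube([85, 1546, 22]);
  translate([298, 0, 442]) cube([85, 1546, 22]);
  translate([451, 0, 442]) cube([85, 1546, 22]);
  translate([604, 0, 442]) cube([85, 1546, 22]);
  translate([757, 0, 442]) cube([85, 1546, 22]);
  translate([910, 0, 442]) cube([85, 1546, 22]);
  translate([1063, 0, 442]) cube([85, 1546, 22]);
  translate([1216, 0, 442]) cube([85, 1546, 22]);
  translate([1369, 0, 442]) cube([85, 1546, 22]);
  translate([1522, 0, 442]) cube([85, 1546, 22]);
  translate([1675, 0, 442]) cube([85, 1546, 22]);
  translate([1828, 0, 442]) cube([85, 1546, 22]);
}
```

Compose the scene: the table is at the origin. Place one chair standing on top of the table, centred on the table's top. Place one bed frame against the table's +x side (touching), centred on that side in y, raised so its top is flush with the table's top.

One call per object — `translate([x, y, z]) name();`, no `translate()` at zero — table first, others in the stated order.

table();
translate([119, 187, 751]) chair();
translate([727, -355, 233]) bed_frame();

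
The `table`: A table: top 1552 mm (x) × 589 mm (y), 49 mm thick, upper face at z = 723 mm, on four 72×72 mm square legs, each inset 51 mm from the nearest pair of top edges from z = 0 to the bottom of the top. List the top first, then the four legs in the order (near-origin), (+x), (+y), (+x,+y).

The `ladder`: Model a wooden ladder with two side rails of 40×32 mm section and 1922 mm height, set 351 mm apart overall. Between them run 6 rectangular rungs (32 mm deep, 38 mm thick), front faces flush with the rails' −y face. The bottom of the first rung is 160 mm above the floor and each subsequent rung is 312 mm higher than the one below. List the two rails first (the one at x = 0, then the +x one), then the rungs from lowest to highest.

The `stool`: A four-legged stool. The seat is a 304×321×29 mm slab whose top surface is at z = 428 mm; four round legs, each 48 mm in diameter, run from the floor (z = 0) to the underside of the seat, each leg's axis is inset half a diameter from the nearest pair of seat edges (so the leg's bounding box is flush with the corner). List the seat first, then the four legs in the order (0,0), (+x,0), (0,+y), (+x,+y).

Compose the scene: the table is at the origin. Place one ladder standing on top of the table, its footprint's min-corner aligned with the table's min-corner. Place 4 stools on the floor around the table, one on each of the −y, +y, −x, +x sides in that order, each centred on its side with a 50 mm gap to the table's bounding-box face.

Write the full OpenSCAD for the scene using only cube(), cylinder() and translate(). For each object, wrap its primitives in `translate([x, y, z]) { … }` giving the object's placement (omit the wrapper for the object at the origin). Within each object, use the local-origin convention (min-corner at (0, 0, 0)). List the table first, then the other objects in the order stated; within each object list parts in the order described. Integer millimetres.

translate([0, 0, 674]) cube([1552, 589, 49]);
translate([51, 51, 0]) cube([72, 72, 674]);
translate([1429, 51, 0]) cube([72, 72, 674]);
translate([51, 466, 0]) cube([72, 72, 674]);
translate([1429, 466, 0]) cube([72, 72, 674]);
translate([0, 0, 723]) {
  cube([40, 32, 1922]);
  translate([311, 0, 0]) cube([40, 32, 1922]);
  translate([40, 0, 160]) cube([271, 32, 38]);
  translate([40, 0, 472]) cube([271, 32, 38]);
  translate([40, 0, 784]) cube([271, 32, 38]);
  translate([40, 0, 1096]) cube([271, 32, 38]);
  translate([40, 0, 1408]) cube([271, 32, 38]);
  translate([40, 0, 1720]) cube([271, 32, 38]);
}
translate([624, -371, 0]) {
  translate([0, 0, 399]) cube([304, 321, 29]);
  translate([24, 24, 0]) cylinder(h = 399, r = 24);
  translate([280, 24, 0]) cylinder(h = 399, r = 24);
  translate([24, 297, 0]) cylinder(h = 399, r = 24);
  translate([280, 297, 0]) cylinder(h = 399, r = 24);
}
translate([624, 639, 0]) {
  translate([0, 0, 399]) cube([304, 321, 29]);
  translate([24, 24, 0]) cylinder(h = 399, r = 24);
  translate([280, 24, 0]) cylinder(h = 399, r = 24);
  translate([24, 297, 0]) cylinder(h = 399, r = 24);
  translate([280, 297, 0]) cylinder(h = 399, r = 24);
}
translate([-354, 134, 0]) {
  translate([0, 0, 399]) cube([304, 321, 29]);
  translate([24, 24, 0]) cylinder(h = 399, r = 24);
  translate([280, 24, 0]) cylinder(h = 399, r = 24);
  translate([24, 297, 0]) cylinder(h = 399, r = 24);
  translate([280, 297, 0]) cylinder(h = 399, r = 24);
}
translate([1602, 134, 0]) {
  translate([0, 0, 399]) cube([304, 321, 29]);
  translate([24, 24, 0]) cylinder(h = 399, r = 24);
  translate([280, 24, 0]) cylinder(h = 399, r = 24);
  translate([24, 297, 0]) cylinder(h = 399, r = 24);
  translate([280, 297, 0]) cylinder(h = 399, r = 24);
}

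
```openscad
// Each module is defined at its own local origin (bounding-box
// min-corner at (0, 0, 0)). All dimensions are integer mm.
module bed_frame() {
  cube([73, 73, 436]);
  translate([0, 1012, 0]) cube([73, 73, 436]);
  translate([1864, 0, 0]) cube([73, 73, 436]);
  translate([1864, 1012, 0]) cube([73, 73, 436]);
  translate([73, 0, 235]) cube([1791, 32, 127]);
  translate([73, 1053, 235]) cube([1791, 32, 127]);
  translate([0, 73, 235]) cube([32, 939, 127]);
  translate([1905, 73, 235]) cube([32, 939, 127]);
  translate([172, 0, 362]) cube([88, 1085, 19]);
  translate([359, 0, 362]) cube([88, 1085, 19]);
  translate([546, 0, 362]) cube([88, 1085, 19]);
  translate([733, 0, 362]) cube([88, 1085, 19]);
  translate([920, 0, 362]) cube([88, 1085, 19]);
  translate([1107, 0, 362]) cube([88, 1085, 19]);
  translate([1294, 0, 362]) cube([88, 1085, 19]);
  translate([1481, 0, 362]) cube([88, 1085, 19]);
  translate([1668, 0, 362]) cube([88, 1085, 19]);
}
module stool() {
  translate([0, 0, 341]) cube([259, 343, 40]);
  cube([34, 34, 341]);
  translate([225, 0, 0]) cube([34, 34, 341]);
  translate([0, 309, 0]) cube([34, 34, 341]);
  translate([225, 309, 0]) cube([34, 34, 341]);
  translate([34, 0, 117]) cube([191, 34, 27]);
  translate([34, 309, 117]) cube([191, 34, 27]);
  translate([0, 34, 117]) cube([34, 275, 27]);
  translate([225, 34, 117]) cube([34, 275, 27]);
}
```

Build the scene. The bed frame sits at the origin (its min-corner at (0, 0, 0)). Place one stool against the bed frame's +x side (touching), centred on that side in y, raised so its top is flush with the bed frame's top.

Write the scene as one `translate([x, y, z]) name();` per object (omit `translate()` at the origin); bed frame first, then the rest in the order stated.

bed_frame();
translate([1937, 371, 55]) stool();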